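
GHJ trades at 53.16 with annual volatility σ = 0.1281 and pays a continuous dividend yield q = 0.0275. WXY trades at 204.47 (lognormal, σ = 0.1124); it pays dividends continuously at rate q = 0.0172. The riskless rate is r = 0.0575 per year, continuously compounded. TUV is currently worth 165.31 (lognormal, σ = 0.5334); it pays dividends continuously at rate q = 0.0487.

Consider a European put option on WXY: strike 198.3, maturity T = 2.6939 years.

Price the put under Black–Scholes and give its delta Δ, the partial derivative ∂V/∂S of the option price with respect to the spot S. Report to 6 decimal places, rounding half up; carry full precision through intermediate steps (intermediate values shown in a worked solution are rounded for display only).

price = 4.360769
Δ = -0.189562

σ√T = 0.1124·√2.6939 = 0.184483
d₁ = (ln(S/K) + (r−q+σ²/2)T) / (σ√T) = (ln(204.47/198.3) + (0.0575−0.0172+0.1124²/2)·2.6939) / 0.184483 = (0.030640 + 0.125581) / 0.184483 = 0.846805
d₂ = d₁ − σ√T = 0.846805 − 0.184483 = 0.662322
e^{−rT} = 0.856501
e^{−qT} = 0.954722
N(−d₁) = 0.198552,  N(−d₂) = 0.253882
Put price V = K·e^{−rT}·N(−d₂) − S·e^{−qT}·N(−d₁) = 43.120467 − 38.759697 = 4.360769
Δ = −e^{−qT}·N(−d₁) = -0.189562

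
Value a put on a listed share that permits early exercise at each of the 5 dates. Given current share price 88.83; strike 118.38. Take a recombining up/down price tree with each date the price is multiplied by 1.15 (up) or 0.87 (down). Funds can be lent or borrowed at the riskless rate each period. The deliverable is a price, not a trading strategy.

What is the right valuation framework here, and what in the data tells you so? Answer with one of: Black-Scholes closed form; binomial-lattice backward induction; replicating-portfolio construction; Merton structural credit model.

Key observation: the put (strike 118.38 on spot 88.83) is American-style on a 5-step discrete price model, so the early-exercise decision at every node requires stepwise backward valuation — a closed form cannot price the exercise right.

framework: binomial-lattice backward induction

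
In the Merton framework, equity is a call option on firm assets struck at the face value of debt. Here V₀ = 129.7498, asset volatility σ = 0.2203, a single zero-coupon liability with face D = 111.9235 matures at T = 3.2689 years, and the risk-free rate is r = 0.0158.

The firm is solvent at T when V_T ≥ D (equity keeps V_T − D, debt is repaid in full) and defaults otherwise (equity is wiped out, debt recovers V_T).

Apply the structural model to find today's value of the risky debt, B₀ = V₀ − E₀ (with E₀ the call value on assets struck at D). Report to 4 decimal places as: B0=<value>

Equity is a call on the firm's assets struck at D = 111.9235:
d₁ = [ln(V₀/D) + (r + σ²/2)T] / (σ√T)
   = [ln(129.7498/111.9235) + (0.0158 + 0.5·0.2203²)·3.2689] / (0.2203·√3.2689)
   = [0.147792 + 0.130972] / 0.398305 = 0.699877
d₂ = d₁ − σ√T = 0.699877 − 0.398305 = 0.301573
N(d₁) = 0.757998,  N(d₂) = 0.618511,  e^(−rT) = 0.949663
E₀ = V₀·N(d₁) − D·e^(−rT)·N(d₂)
   = 129.7498·0.757998 − 111.9235·0.949663·0.618511 = 32.608827
B₀ = V₀ − E₀ = 129.7498 − 32.608827 = 97.140973

B0=97.1410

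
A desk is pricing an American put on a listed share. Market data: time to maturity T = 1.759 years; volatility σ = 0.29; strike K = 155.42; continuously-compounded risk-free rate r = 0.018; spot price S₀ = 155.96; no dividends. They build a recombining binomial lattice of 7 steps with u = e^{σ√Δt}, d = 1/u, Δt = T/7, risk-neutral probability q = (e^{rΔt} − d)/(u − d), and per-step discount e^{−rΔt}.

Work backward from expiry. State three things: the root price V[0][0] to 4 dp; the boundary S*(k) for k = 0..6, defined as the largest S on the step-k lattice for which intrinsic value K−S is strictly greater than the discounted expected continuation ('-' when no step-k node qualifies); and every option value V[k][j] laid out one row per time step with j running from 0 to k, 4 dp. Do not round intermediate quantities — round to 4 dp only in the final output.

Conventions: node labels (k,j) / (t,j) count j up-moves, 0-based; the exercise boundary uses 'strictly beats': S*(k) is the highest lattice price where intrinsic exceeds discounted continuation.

price = 22.0539
boundary = - - - - 87.1918 100.8347 116.6123
tree:
22.0539
30.8823 12.6700
41.8533 19.2538 5.6362
54.6058 28.3929 9.5059 1.4849
68.2282 40.3207 15.7011 2.8643 0.0000
80.0252 54.5853 25.2029 5.5254 0.0000 0.0000
90.2261 68.2282 38.8077 10.6588 0.0000 0.0000 0.0000
99.0469 80.0252 54.5853 20.5614 0.0000 0.0000 0.0000 0.0000

Δt=0.25129  u=1.15647  d=0.86470  q=0.47926  discount=0.99549
step 7 (expiry): payoffs max(K−S,0) = 99.0469 80.0252 54.5853 20.5614 0.0000 0.0000 0.0000 0.0000
step 6: (k=6,j=0): S=65.1939, K−S=90.2261, hold=89.5247 ⇒ V=90.2261 exercise | (k=6,j=1): S=87.1918, K−S=68.2282, hold=67.5268 ⇒ V=68.2282 exercise | (k=6,j=2): S=116.6123, K−S=38.8077, hold=38.1063 ⇒ V=38.8077 exercise | (k=6,j=3): S=155.9600, K−S=0.0000, hold=10.6588 ⇒ V=10.6588 continue | (k=6,j=4): S=208.5845, K−S=0.0000, hold=0.0000 ⇒ V=0.0000 continue | (k=6,j=5): S=278.9658, K−S=0.0000, hold=0.0000 ⇒ V=0.0000 continue | (k=6,j=6): S=373.0953, K−S=0.0000, hold=0.0000 ⇒ V=0.0000 continue  boundary S*=116.6123
step 5: (k=5,j=0): S=75.3948, K−S=80.0252, hold=79.3238 ⇒ V=80.0252 exercise | (k=5,j=1): S=100.8347, K−S=54.5853, hold=53.8839 ⇒ V=54.5853 exercise | (k=5,j=2): S=134.8586, K−S=20.5614, hold=25.2029 ⇒ V=25.2029 continue | (k=5,j=3): S=180.3631, K−S=0.0000, hold=5.5254 ⇒ V=5.5254 continue | (k=5,j=4): S=241.2218, K−S=0.0000, hold=0.0000 ⇒ V=0.0000 continue | (k=5,j=5): S=322.6156, K−S=0.0000, hold=0.0000 ⇒ V=0.0000 continue  boundary S*=100.8347
step 4: (k=4,j=0): S=87.1918, K−S=68.2282, hold=67.5268 ⇒ V=68.2282 exercise | (k=4,j=1): S=116.6123, K−S=38.8077, hold=40.3207 ⇒ V=40.3207 continue | (k=4,j=2): S=155.9600, K−S=0.0000, hold=15.7011 ⇒ V=15.7011 continue | (k=4,j=3): S=208.5845, K−S=0.0000, hold=2.8643 ⇒ V=2.8643 continue | (k=4,j=4): S=278.9658, K−S=0.0000, hold=0.0000 ⇒ V=0.0000 continue  boundary S*=87.1918
step 3: (k=3,j=0): S=100.8347, K−S=54.5853, hold=54.6058 ⇒ V=54.6058 continue | (k=3,j=1): S=134.8586, K−S=20.5614, hold=28.3929 ⇒ V=28.3929 continue | (k=3,j=2): S=180.3631, K−S=0.0000, hold=9.5059 ⇒ V=9.5059 continue | (k=3,j=3): S=241.2218, K−S=0.0000, hold=1.4849 ⇒ V=1.4849 continue  boundary S*=-
step 2: (k=2,j=0): S=116.6123, K−S=38.8077, hold=41.8533 ⇒ V=41.8533 continue | (k=2,j=1): S=155.9600, K−S=0.0000, hold=19.2538 ⇒ V=19.2538 continue | (k=2,j=2): S=208.5845, K−S=0.0000, hold=5.6362 ⇒ V=5.6362 continue  boundary S*=-
step 1: (k=1,j=0): S=134.8586, K−S=20.5614, hold=30.8823 ⇒ V=30.8823 continue | (k=1,j=1): S=180.3631, K−S=0.0000, hold=12.6700 ⇒ V=12.6700 continue  boundary S*=-
step 0: (k=0,j=0): S=155.9600, K−S=0.0000, hold=22.0539 ⇒ V=22.0539 continue  boundary S*=-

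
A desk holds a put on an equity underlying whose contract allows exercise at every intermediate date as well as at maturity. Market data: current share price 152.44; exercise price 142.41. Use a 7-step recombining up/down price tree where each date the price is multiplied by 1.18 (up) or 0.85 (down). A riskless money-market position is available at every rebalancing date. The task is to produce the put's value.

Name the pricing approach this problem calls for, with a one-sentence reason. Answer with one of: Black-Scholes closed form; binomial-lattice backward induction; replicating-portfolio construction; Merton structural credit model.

Key observation: with exercise allowed before expiry on a discrete up/down model (7 steps from spot 152.44), the strike-142.41 put's value must be rolled back through the tree testing early exercise at each node.

framework: binomial-lattice backward induction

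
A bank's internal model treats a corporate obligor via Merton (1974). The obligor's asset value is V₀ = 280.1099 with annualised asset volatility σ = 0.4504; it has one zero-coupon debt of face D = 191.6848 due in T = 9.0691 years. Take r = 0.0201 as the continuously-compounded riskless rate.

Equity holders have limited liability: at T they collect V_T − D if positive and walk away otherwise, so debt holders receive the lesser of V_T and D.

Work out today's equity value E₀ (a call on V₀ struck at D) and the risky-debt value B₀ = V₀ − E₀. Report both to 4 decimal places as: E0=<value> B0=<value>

Work the structural quantities from V₀ = 280.1099 against face 191.6848:
d₁ = [ln(V₀/D) + (r + σ²/2)T] / (σ√T)
   = [ln(280.1099/191.6848) + (0.0201 + 0.5·0.4504²)·9.0691] / (0.4504·√9.0691)
   = [0.379330 + 1.102168] / 1.356377 = 1.092246
d₂ = d₁ − σ√T = 1.092246 − 1.356377 = -0.264131
N(d₁) = 0.862638,  N(d₂) = 0.395840,  e^(−rT) = 0.833361
E₀ = V₀·N(d₁) − D·e^(−rT)·N(d₂)
   = 280.1099·0.862638 − 191.6848·0.833361·0.395840 = 178.400908
B₀ = V₀ − E₀ = 280.1099 − 178.400908 = 101.708992

E0=178.4009 B0=101.7090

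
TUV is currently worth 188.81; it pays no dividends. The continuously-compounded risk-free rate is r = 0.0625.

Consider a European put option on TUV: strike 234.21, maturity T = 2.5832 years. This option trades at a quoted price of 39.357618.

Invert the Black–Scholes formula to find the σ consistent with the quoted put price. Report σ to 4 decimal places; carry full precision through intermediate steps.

At σ = 0.2744 the Black–Scholes value reproduces the quote:
σ√T = 0.2744·√2.5832 = 0.441025
d₁ = (ln(S/K) + (r+σ²/2)T) / (σ√T) = (ln(188.81/234.21) + (0.0625+0.2744²/2)·2.5832) / 0.441025 = (-0.215477 + 0.258701) / 0.441025 = 0.098009
d₂ = d₁ − σ√T = 0.098009 − 0.441025 = -0.343016
e^{−rT} = 0.850909
N(−d₁) = 0.460962,  N(−d₂) = 0.634207
V = K·e^{−rT}·N(−d₂) − S·N(−d₁) = 126.391937 − 87.034319 = 39.357618 (equal to the quote); since ∂V/∂σ > 0 for all σ, the implied volatility is unique

sigma = 0.2744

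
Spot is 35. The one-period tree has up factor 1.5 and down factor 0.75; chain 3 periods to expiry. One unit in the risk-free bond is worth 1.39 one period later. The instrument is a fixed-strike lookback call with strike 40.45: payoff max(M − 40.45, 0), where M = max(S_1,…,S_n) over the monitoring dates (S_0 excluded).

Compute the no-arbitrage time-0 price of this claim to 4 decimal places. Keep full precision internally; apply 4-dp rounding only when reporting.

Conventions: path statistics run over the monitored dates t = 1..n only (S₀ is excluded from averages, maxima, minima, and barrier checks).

price = 21.0576

Risk-neutral up-probability p* = (R−d)/(u−d) = (1.39−0.75)/(1.5−0.75) = 0.8533; the claim prices as the p*-weighted sum of path payoffs discounted by R^3.
Enumerate all 2^3 = 8 price paths (U = up ×1.5, D = down ×0.75); each path with k up-moves has probability p*^k·(1−p*)^(3−k).
DDD: M=26.2500, payoff=0.0000, prob=0.003155
UDD: M=52.5000, payoff=12.0500, prob=0.018356
DUD: M=39.3750, payoff=0.0000, prob=0.018356
UUD: M=78.7500, payoff=38.3000, prob=0.106799
DDU: M=29.5312, payoff=0.0000, prob=0.018356
UDU: M=59.0625, payoff=18.6125, prob=0.106799
DUU: M=59.0625, payoff=18.6125, prob=0.106799
UUU: M=118.1250, payoff=77.6750, prob=0.621378
Price = Σ prob·payoff / R^3 = 56.552782 / 2.685619 = 21.0576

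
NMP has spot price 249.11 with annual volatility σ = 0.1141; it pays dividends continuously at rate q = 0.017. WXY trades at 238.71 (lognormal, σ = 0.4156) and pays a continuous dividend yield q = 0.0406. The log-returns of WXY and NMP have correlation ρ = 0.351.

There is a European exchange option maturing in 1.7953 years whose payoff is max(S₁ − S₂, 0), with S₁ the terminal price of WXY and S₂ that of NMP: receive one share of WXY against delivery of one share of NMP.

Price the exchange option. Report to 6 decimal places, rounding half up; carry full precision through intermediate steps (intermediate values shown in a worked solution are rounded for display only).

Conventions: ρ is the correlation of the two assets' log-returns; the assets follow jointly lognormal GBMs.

σ_eff = √(σ₁² + σ₂² − 2ρσ₁σ₂) = √(0.4156² + 0.1141² − 2·0.351·0.4156·0.1141) = 0.390453
d₁ = (ln(S₁/S₂) + (q₂ − q₁ + σ_eff²/2)T) / (σ_eff√T) = (ln(238.71/249.11) + (0.017 − 0.0406 + 0.076227)·1.7953) / 0.523163 = 0.099081
d₂ = d₁ − σ_eff√T = 0.099081 − 0.523163 = -0.424082
N(d₁) = 0.539463,  N(d₂) = 0.335753
V = S₁·e^{−q₁T}·N(d₁) − S₂·e^{−q₂T}·N(d₂) = 119.722820 − 81.125313 = 38.597507
Key observation: r never enters — measured in units of NMP, the claim is a call on S₁/S₂ struck at 1, so only the dividend yields and σ_eff matter.

exchange price = 38.597507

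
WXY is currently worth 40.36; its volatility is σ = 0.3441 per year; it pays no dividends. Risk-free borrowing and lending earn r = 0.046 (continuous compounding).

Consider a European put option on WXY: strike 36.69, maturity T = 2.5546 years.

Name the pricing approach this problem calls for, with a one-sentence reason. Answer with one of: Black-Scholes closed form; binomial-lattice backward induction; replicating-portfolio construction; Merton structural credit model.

framework: Black-Scholes closed form

Key observation: a European-exercise option on WXY struck at 36.69 — a GBM underlying with constant parameters — admits an analytic price: the data contain no early exercise, no discrete tree, no debt structure.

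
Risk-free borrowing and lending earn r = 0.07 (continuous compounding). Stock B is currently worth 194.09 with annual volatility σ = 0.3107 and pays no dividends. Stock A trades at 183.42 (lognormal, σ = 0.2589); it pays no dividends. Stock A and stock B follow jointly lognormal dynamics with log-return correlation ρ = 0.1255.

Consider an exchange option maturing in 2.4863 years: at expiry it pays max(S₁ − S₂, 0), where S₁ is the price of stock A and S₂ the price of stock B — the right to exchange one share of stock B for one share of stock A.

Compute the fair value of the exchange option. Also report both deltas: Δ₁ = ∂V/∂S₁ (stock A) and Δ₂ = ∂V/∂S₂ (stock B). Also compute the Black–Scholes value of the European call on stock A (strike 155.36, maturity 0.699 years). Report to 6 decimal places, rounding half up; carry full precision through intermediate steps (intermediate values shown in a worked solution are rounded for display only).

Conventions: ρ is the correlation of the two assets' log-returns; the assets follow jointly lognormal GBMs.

exchange price = 39.157956
Δ1 = 0.580753
Δ2 = -0.347075
price(stock A call K=155.36) = 38.477603

σ_eff = √(σ₁² + σ₂² − 2ρσ₁σ₂) = √(0.2589² + 0.3107² − 2·0.1255·0.2589·0.3107) = 0.378647
d₁ = (ln(S₁/S₂) + (q₂ − q₁ + σ_eff²/2)T) / (σ_eff√T) = (ln(183.42/194.09) + (0.0 − 0.0 + 0.071687)·2.4863) / 0.597050 = 0.203820
d₂ = d₁ − σ_eff√T = 0.203820 − 0.597050 = -0.393230
N(d₁) = 0.580753,  N(d₂) = 0.347075
V = S₁·e^{−q₁T}·N(d₁) − S₂·e^{−q₂T}·N(d₂) = 106.521735 − 67.363778 = 39.157956
Δ₁ = e^{−q₁T}·N(d₁) = 0.580753;  Δ₂ = −e^{−q₂T}·N(d₂) = -0.347075
[vanilla: stock A call K=155.36]
σ√T = 0.2589·√0.699 = 0.216457
d₁ = (ln(S/K) + (r+σ²/2)T) / (σ√T) = (ln(183.42/155.36) + (0.07+0.2589²/2)·0.699) / 0.216457 = (0.166034 + 0.072357) / 0.216457 = 1.101331
d₂ = d₁ − σ√T = 1.101331 − 0.216457 = 0.884875
e^{−rT} = 0.952248
N(d₁) = 0.864624,  N(d₂) = 0.811888
price = S·N(d₁) − K·e^{−rT}·N(d₂) = 158.589287 − 120.111683 = 38.477603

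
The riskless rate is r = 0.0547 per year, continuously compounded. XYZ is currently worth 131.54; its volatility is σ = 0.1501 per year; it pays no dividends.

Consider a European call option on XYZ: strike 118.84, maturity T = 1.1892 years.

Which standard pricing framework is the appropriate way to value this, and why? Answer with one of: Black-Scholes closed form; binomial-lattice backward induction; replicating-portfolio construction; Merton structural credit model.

framework: Black-Scholes closed form

Key observation: a European-exercise option on XYZ struck at 118.84 — a GBM underlying with constant parameters — admits an analytic price: the data contain no early exercise, no discrete tree, no debt structure.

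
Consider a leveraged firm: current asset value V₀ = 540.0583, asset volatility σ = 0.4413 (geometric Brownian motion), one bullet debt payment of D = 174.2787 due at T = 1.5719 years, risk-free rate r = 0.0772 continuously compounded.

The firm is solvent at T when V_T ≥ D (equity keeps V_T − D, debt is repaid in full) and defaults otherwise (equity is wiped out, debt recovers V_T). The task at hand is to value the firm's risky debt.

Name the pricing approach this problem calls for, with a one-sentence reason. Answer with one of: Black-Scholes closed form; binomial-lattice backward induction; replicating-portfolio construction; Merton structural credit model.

Key observation: with the firm-asset dynamics (V₀ = 540.0583) and a single zero-coupon liability of face 174.2787 given, debt value, spread, and default probability all derive from the option view of the balance sheet.

framework: Merton structural credit model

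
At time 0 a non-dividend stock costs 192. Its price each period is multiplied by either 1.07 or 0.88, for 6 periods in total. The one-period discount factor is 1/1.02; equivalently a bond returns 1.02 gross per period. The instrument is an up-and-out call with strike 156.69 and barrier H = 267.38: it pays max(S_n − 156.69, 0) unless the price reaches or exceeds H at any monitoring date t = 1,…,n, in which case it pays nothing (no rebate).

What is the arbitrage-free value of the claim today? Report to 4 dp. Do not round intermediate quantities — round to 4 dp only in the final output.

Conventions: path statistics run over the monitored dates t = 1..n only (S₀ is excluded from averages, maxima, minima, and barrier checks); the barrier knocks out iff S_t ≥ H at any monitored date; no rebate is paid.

price = 31.2290

Risk-neutral up-probability p* = (R−d)/(u−d) = (1.02−0.88)/(1.07−0.88) = 0.7368; the claim prices as the p*-weighted sum of path payoffs discounted by R^6.
Enumerate all 2^6 = 64 price paths (U = up ×1.07, D = down ×0.88); each path with k up-moves has probability p*^k·(1−p*)^(6−k).
DDDDDD: M=168.9600, payoff=0.0000, prob=0.000332
UDDDDD: M=205.4400, payoff=0.0000, prob=0.000930
DUDDDD: M=180.7872, payoff=0.0000, prob=0.000930
UUDDDD: M=219.8208, payoff=0.0000, prob=0.002604
DDUDDD: M=168.9600, payoff=0.0000, prob=0.000930
UDUDDD: M=205.4400, payoff=0.0000, prob=0.002604
DUUDDD: M=193.4423, payoff=0.0000, prob=0.002604
UUUDDD: M=235.2083, payoff=3.5978, prob=0.007291
DDDUDD: M=168.9600, payoff=0.0000, prob=0.000930
UDDUDD: M=205.4400, payoff=0.0000, prob=0.002604
DUDUDD: M=180.7872, payoff=0.0000, prob=0.002604
UUDUDD: M=219.8208, payoff=3.5978, prob=0.007291
DDUUDD: M=170.2292, payoff=0.0000, prob=0.002604
UDUUDD: M=206.9833, payoff=3.5978, prob=0.007291
DUUUDD: M=206.9833, payoff=3.5978, prob=0.007291
UUUUDD: M=251.6728, payoff=38.2054, prob=0.020414
DDDDUD: M=168.9600, payoff=0.0000, prob=0.000930
UDDDUD: M=205.4400, payoff=0.0000, prob=0.002604
DUDDUD: M=180.7872, payoff=0.0000, prob=0.002604
UUDDUD: M=219.8208, payoff=3.5978, prob=0.007291
DDUDUD: M=168.9600, payoff=0.0000, prob=0.002604
UDUDUD: M=205.4400, payoff=3.5978, prob=0.007291
DUUDUD: M=193.4423, payoff=3.5978, prob=0.007291
UUUDUD: M=235.2083, payoff=38.2054, prob=0.020414
DDDUUD: M=168.9600, payoff=0.0000, prob=0.002604
UDDUUD: M=205.4400, payoff=3.5978, prob=0.007291
DUDUUD: M=182.1453, payoff=3.5978, prob=0.007291
UUDUUD: M=221.4721, payoff=38.2054, prob=0.020414
DDUUUD: M=182.1453, payoff=3.5978, prob=0.007291
UDUUUD: M=221.4721, payoff=38.2054, prob=0.020414
DUUUUD: M=221.4721, payoff=38.2054, prob=0.020414
UUUUUD: M=269.2899, payoff=0.0000, prob=0.057160
DDDDDU: M=168.9600, payoff=0.0000, prob=0.000930
UDDDDU: M=205.4400, payoff=0.0000, prob=0.002604
DUDDDU: M=180.7872, payoff=0.0000, prob=0.002604
UUDDDU: M=219.8208, payoff=3.5978, prob=0.007291
DDUDDU: M=168.9600, payoff=0.0000, prob=0.002604
UDUDDU: M=205.4400, payoff=3.5978, prob=0.007291
DUUDDU: M=193.4423, payoff=3.5978, prob=0.007291
UUUDDU: M=235.2083, payoff=38.2054, prob=0.020414
DDDUDU: M=168.9600, payoff=0.0000, prob=0.002604
UDDUDU: M=205.4400, payoff=3.5978, prob=0.007291
DUDUDU: M=180.7872, payoff=3.5978, prob=0.007291
UUDUDU: M=219.8208, payoff=38.2054, prob=0.020414
DDUUDU: M=170.2292, payoff=3.5978, prob=0.007291
UDUUDU: M=206.9833, payoff=38.2054, prob=0.020414
DUUUDU: M=206.9833, payoff=38.2054, prob=0.020414
UUUUDU: M=251.6728, payoff=80.2851, prob=0.057160
DDDDUU: M=168.9600, payoff=0.0000, prob=0.002604
UDDDUU: M=205.4400, payoff=3.5978, prob=0.007291
DUDDUU: M=180.7872, payoff=3.5978, prob=0.007291
UUDDUU: M=219.8208, payoff=38.2054, prob=0.020414
DDUDUU: M=168.9600, payoff=3.5978, prob=0.007291
UDUDUU: M=205.4400, payoff=38.2054, prob=0.020414
DUUDUU: M=194.8954, payoff=38.2054, prob=0.020414
UUUDUU: M=236.9751, payoff=80.2851, prob=0.057160
DDDUUU: M=168.9600, payoff=3.5978, prob=0.007291
UDDUUU: M=205.4400, payoff=38.2054, prob=0.020414
DUDUUU: M=194.8954, payoff=38.2054, prob=0.020414
UUDUUU: M=236.9751, payoff=80.2851, prob=0.057160
DDUUUU: M=194.8954, payoff=38.2054, prob=0.020414
UDUUUU: M=236.9751, payoff=80.2851, prob=0.057160
DUUUUU: M=236.9751, payoff=80.2851, prob=0.057160
UUUUUU: M=288.1402, payoff=0.0000, prob=0.160047
Price = Σ prob·payoff / R^6 = 35.168874 / 1.126162 = 31.2290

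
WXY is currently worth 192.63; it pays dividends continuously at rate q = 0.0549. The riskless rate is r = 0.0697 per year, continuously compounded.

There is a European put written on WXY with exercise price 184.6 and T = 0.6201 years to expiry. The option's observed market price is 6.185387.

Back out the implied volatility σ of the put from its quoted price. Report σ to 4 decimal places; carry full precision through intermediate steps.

sigma = 0.1791

At σ = 0.1791 the Black–Scholes value reproduces the quote:
σ√T = 0.1791·√0.6201 = 0.141035
d₁ = (ln(S/K) + (r−q+σ²/2)T) / (σ√T) = (ln(192.63/184.6) + (0.0697−0.0549+0.1791²/2)·0.6201) / 0.141035 = (0.042580 + 0.019123) / 0.141035 = 0.437501
d₂ = d₁ − σ√T = 0.437501 − 0.141035 = 0.296466
e^{−rT} = 0.957700
e^{−qT} = 0.966529
N(−d₁) = 0.330874,  N(−d₂) = 0.383437
V = K·e^{−rT}·N(−d₂) − S·e^{−qT}·N(−d₁) = 67.788396 − 61.603009 = 6.185387 (the quoted price), and the Black–Scholes price is strictly increasing in σ, so σ is unique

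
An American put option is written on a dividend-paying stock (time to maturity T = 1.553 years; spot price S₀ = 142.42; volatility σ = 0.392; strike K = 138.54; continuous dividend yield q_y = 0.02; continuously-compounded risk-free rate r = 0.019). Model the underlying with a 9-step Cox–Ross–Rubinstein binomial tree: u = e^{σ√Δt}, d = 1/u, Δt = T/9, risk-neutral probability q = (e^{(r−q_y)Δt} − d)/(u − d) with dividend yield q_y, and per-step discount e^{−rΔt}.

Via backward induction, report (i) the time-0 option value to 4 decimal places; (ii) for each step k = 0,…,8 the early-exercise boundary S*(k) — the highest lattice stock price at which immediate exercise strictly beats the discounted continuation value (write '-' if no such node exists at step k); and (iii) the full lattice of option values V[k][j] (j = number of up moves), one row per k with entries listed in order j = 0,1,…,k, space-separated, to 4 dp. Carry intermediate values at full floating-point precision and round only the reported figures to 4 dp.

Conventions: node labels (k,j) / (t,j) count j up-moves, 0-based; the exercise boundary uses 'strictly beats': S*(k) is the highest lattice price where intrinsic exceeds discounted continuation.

price = 25.3912
boundary = - - - - - 63.0924 74.2499 87.3805 102.8332
tree:
25.3912
33.4505 16.0683
42.9205 22.5215 8.5728
53.4878 30.7651 12.9607 3.4592
64.5817 40.7869 19.1661 5.7351 0.7999
75.4476 52.2293 27.5843 9.3754 1.4830 0.0000
84.9285 64.2901 38.3793 15.0507 2.7494 0.0000 0.0000
92.9846 75.4476 51.1595 23.5816 5.0974 0.0000 0.0000 0.0000
99.8302 84.9285 64.2901 35.7068 9.4506 0.0000 0.0000 0.0000 0.0000
105.6471 92.9846 75.4476 51.1595 17.5214 0.0000 0.0000 0.0000 0.0000 0.0000

Δt=0.17256  u=1.17684  d=0.84973  q=0.45885  discount=0.99673
step 9 (expiry): payoffs max(K−S,0) = 105.6471 92.9846 75.4476 51.1595 17.5214 0.0000 0.0000 0.0000 0.0000 0.0000
step 8: (k=8,j=0): S=38.7098, K−S=99.8302, hold=99.5101 ⇒ V=99.8302 exercise | (k=8,j=1): S=53.6115, K−S=84.9285, hold=84.6597 ⇒ V=84.9285 exercise | (k=8,j=2): S=74.2499, K−S=64.2901, hold=64.0924 ⇒ V=64.2901 exercise | (k=8,j=3): S=102.8332, K−S=35.7068, hold=35.6076 ⇒ V=35.7068 exercise | (k=8,j=4): S=142.4200, K−S=0.0000, hold=9.4506 ⇒ V=9.4506 continue | (k=8,j=5): S=197.2462, K−S=0.0000, hold=0.0000 ⇒ V=0.0000 continue | (k=8,j=6): S=273.1783, K−S=0.0000, hold=0.0000 ⇒ V=0.0000 continue | (k=8,j=7): S=378.3413, K−S=0.0000, hold=0.0000 ⇒ V=0.0000 continue | (k=8,j=8): S=523.9880, K−S=0.0000, hold=0.0000 ⇒ V=0.0000 continue  boundary S*=102.8332
step 7: (k=7,j=0): S=45.5554, K−S=92.9846, hold=92.6881 ⇒ V=92.9846 exercise | (k=7,j=1): S=63.0924, K−S=75.4476, hold=75.2115 ⇒ V=75.4476 exercise | (k=7,j=2): S=87.3805, K−S=51.1595, hold=51.0071 ⇒ V=51.1595 exercise | (k=7,j=3): S=121.0186, K−S=17.5214, hold=23.5816 ⇒ V=23.5816 continue | (k=7,j=4): S=167.6061, K−S=0.0000, hold=5.0974 ⇒ V=5.0974 continue | (k=7,j=5): S=232.1279, K−S=0.0000, hold=0.0000 ⇒ V=0.0000 continue | (k=7,j=6): S=321.4881, K−S=0.0000, hold=0.0000 ⇒ V=0.0000 continue | (k=7,j=7): S=445.2486, K−S=0.0000, hold=0.0000 ⇒ V=0.0000 continue  boundary S*=87.3805
step 6: (k=6,j=0): S=53.6115, K−S=84.9285, hold=84.6597 ⇒ V=84.9285 exercise | (k=6,j=1): S=74.2499, K−S=64.2901, hold=64.0924 ⇒ V=64.2901 exercise | (k=6,j=2): S=102.8332, K−S=35.7068, hold=38.3793 ⇒ V=38.3793 continue | (k=6,j=3): S=142.4200, K−S=0.0000, hold=15.0507 ⇒ V=15.0507 continue | (k=6,j=4): S=197.2462, K−S=0.0000, hold=2.7494 ⇒ V=2.7494 continue | (k=6,j=5): S=273.1783, K−S=0.0000, hold=0.0000 ⇒ V=0.0000 continue | (k=6,j=6): S=378.3413, K−S=0.0000, hold=0.0000 ⇒ V=0.0000 continue  boundary S*=74.2499
step 5: (k=5,j=0): S=63.0924, K−S=75.4476, hold=75.2115 ⇒ V=75.4476 exercise | (k=5,j=1): S=87.3805, K−S=51.1595, hold=52.2293 ⇒ V=52.2293 continue | (k=5,j=2): S=121.0186, K−S=17.5214, hold=27.5843 ⇒ V=27.5843 continue | (k=5,j=3): S=167.6061, K−S=0.0000, hold=9.3754 ⇒ V=9.3754 continue | (k=5,j=4): S=232.1279, K−S=0.0000, hold=1.4830 ⇒ V=1.4830 continue | (k=5,j=5): S=321.4881, K−S=0.0000, hold=0.0000 ⇒ V=0.0000 continue  boundary S*=63.0924
step 4: (k=4,j=0): S=74.2499, K−S=64.2901, hold=64.5817 ⇒ V=64.5817 continue | (k=4,j=1): S=102.8332, K−S=35.7068, hold=40.7869 ⇒ V=40.7869 continue | (k=4,j=2): S=142.4200, K−S=0.0000, hold=19.1661 ⇒ V=19.1661 continue | (k=4,j=3): S=197.2462, K−S=0.0000, hold=5.7351 ⇒ V=5.7351 continue | (k=4,j=4): S=273.1783, K−S=0.0000, hold=0.7999 ⇒ V=0.7999 continue  boundary S*=-
step 3: (k=3,j=0): S=87.3805, K−S=51.1595, hold=53.4878 ⇒ V=53.4878 continue | (k=3,j=1): S=121.0186, K−S=17.5214, hold=30.7651 ⇒ V=30.7651 continue | (k=3,j=2): S=167.6061, K−S=0.0000, hold=12.9607 ⇒ V=12.9607 continue | (k=3,j=3): S=232.1279, K−S=0.0000, hold=3.4592 ⇒ V=3.4592 continue  boundary S*=-
step 2: (k=2,j=0): S=102.8332, K−S=35.7068, hold=42.9205 ⇒ V=42.9205 continue | (k=2,j=1): S=142.4200, K−S=0.0000, hold=22.5215 ⇒ V=22.5215 continue | (k=2,j=2): S=197.2462, K−S=0.0000, hold=8.5728 ⇒ V=8.5728 continue  boundary S*=-
step 1: (k=1,j=0): S=121.0186, K−S=17.5214, hold=33.4505 ⇒ V=33.4505 continue | (k=1,j=1): S=167.6061, K−S=0.0000, hold=16.0683 ⇒ V=16.0683 continue  boundary S*=-
step 0: (k=0,j=0): S=142.4200, K−S=0.0000, hold=25.3912 ⇒ V=25.3912 continue  boundary S*=-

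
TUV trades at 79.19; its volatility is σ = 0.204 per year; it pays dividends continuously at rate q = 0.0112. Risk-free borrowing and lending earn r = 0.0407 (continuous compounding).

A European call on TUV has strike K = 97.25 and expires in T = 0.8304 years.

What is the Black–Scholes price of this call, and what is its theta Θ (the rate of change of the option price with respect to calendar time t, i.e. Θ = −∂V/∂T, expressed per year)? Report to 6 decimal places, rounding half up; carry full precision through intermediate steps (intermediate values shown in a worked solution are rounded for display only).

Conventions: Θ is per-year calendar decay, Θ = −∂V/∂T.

σ√T = 0.204·√0.8304 = 0.185898
d₁ = (ln(S/K) + (r−q+σ²/2)T) / (σ√T) = (ln(79.19/97.25) + (0.0407−0.0112+0.204²/2)·0.8304) / 0.185898 = (-0.205435 + 0.041776) / 0.185898 = -0.880373
d₂ = d₁ − σ√T = -0.880373 − 0.185898 = -1.066270
e^{−rT} = 0.966767
e^{−qT} = 0.990743
N(d₁) = 0.189329,  N(d₂) = 0.143151
Call price V = S·e^{−qT}·N(d₁) − K·e^{−rT}·N(d₂) = 14.854146 − 13.458765 = 1.395381
φ(d₁) = (1/√(2π))·e^{−d₁²/2} = 0.270775
Θ = −S·e^{−qT}·φ(d₁)·σ/(2√T) + q·S·e^{−qT}·N(d₁) − r·K·e^{−rT}·N(d₂) = −2.377916 + 0.166366 − 0.547772 = -2.759321

price = 1.395381
Θ = -2.759321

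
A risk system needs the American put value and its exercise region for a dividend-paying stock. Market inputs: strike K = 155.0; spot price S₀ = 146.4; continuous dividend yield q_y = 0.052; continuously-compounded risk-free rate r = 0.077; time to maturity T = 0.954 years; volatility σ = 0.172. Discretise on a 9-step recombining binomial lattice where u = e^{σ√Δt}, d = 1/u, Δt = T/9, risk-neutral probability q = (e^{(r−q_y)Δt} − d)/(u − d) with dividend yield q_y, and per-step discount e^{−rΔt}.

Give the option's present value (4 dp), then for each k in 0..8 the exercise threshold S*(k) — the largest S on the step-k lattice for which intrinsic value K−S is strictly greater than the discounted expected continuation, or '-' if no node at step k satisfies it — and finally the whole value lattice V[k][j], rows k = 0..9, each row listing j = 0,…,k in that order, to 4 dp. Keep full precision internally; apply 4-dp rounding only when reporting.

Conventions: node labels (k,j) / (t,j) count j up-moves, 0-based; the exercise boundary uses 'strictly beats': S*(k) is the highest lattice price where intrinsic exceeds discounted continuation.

price = 12.8023
boundary = - - 130.8883 123.7601 130.8883 123.7601 130.8883 138.4270 146.4000
tree:
12.8023
17.8488 8.1534
24.1117 12.1110 4.4773
31.2399 17.4116 7.2065 1.9239
37.9799 24.1117 11.2461 3.4362 0.5001
44.3528 31.2399 16.8803 6.0068 1.0185 0.0094
50.3786 37.9799 24.1117 10.1952 2.0742 0.0193 0.0000
56.0763 44.3528 31.2399 16.5730 4.2237 0.0397 0.0000 0.0000
61.4637 50.3786 37.9799 24.1117 8.6000 0.0816 0.0000 0.0000 0.0000
66.5577 56.0763 44.3528 31.2399 16.5730 0.1678 0.0000 0.0000 0.0000 0.0000

Δt=0.10600, u=1.05760, d=0.94554, q=0.50968, disc=e^(-rΔt)=0.99187
k=9 terminal: V=max(K-S,0) → 66.5577 56.0763 44.3528 31.2399 16.5730 0.1678 0.0000 0.0000 0.0000 0.0000
k=8: j=0 S=93.5363 intr=61.4637 cont=60.7179 V=61.4637[EX]; j=1 S=104.6214 intr=50.3786 cont=49.6938 V=50.3786[EX]; j=2 S=117.0201 intr=37.9799 cont=37.3631 V=37.9799[EX]; j=3 S=130.8883 intr=24.1117 cont=23.5712 V=24.1117[EX]; j=4 S=146.4000 intr=8.6000 cont=8.1448 V=8.6000[EX]; j=5 S=163.7500 intr=0.0000 cont=0.0816 V=0.0816[hold]; j=6 S=183.1562 intr=0.0000 cont=0.0000 V=0.0000[hold]; j=7 S=204.8622 intr=0.0000 cont=0.0000 V=0.0000[hold]; j=8 S=229.1406 intr=0.0000 cont=0.0000 V=0.0000[hold]  S*(8)=146.4000
k=7: j=0 S=98.9237 intr=56.0763 cont=55.3601 V=56.0763[EX]; j=1 S=110.6472 intr=44.3528 cont=43.7010 V=44.3528[EX]; j=2 S=123.7601 intr=31.2399 cont=30.6602 V=31.2399[EX]; j=3 S=138.4270 intr=16.5730 cont=16.0739 V=16.5730[EX]; j=4 S=154.8322 intr=0.1678 cont=4.2237 V=4.2237[hold]; j=5 S=173.1815 intr=0.0000 cont=0.0397 V=0.0397[hold]; j=6 S=193.7054 intr=0.0000 cont=0.0000 V=0.0000[hold]; j=7 S=216.6616 intr=0.0000 cont=0.0000 V=0.0000[hold]  S*(7)=138.4270
k=6: j=0 S=104.6214 intr=50.3786 cont=49.6938 V=50.3786[EX]; j=1 S=117.0201 intr=37.9799 cont=37.3631 V=37.9799[EX]; j=2 S=130.8883 intr=24.1117 cont=23.5712 V=24.1117[EX]; j=3 S=146.4000 intr=8.6000 cont=10.1952 V=10.1952[hold]; j=4 S=163.7500 intr=0.0000 cont=2.0742 V=2.0742[hold]; j=5 S=183.1562 intr=0.0000 cont=0.0193 V=0.0193[hold]; j=6 S=204.8622 intr=0.0000 cont=0.0000 V=0.0000[hold]  S*(6)=130.8883
k=5: j=0 S=110.6472 intr=44.3528 cont=43.7010 V=44.3528[EX]; j=1 S=123.7601 intr=31.2399 cont=30.6602 V=31.2399[EX]; j=2 S=138.4270 intr=16.5730 cont=16.8803 V=16.8803[hold]; j=3 S=154.8322 intr=0.1678 cont=6.0068 V=6.0068[hold]; j=4 S=173.1815 intr=0.0000 cont=1.0185 V=1.0185[hold]; j=5 S=193.7054 intr=0.0000 cont=0.0094 V=0.0094[hold]  S*(5)=123.7601
k=4: j=0 S=117.0201 intr=37.9799 cont=37.3631 V=37.9799[EX]; j=1 S=130.8883 intr=24.1117 cont=23.7266 V=24.1117[EX]; j=2 S=146.4000 intr=8.6000 cont=11.2461 V=11.2461[hold]; j=3 S=163.7500 intr=0.0000 cont=3.4362 V=3.4362[hold]; j=4 S=183.1562 intr=0.0000 cont=0.5001 V=0.5001[hold]  S*(4)=130.8883
k=3: j=0 S=123.7601 intr=31.2399 cont=30.6602 V=31.2399[EX]; j=1 S=138.4270 intr=16.5730 cont=17.4116 V=17.4116[hold]; j=2 S=154.8322 intr=0.1678 cont=7.2065 V=7.2065[hold]; j=3 S=173.1815 intr=0.0000 cont=1.9239 V=1.9239[hold]  S*(3)=123.7601
k=2: j=0 S=130.8883 intr=24.1117 cont=23.9952 V=24.1117[EX]; j=1 S=146.4000 intr=8.6000 cont=12.1110 V=12.1110[hold]; j=2 S=163.7500 intr=0.0000 cont=4.4773 V=4.4773[hold]  S*(2)=130.8883
k=1: j=0 S=138.4270 intr=16.5730 cont=17.8488 V=17.8488[hold]; j=1 S=154.8322 intr=0.1678 cont=8.1534 V=8.1534[hold]  S*(1)=-
k=0: j=0 S=146.4000 intr=8.6000 cont=12.8023 V=12.8023[hold]  S*(0)=-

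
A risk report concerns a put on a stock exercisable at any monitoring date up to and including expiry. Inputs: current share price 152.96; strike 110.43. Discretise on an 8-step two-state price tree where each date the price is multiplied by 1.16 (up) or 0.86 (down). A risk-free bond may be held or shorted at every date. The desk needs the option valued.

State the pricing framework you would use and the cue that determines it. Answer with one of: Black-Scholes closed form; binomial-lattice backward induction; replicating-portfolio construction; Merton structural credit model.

Key observation: the put (strike 110.43 on spot 152.96) is American-style on a 8-step discrete price model, so the early-exercise decision at every node requires stepwise backward valuation — a closed form cannot price the exercise right.

framework: binomial-lattice backward induction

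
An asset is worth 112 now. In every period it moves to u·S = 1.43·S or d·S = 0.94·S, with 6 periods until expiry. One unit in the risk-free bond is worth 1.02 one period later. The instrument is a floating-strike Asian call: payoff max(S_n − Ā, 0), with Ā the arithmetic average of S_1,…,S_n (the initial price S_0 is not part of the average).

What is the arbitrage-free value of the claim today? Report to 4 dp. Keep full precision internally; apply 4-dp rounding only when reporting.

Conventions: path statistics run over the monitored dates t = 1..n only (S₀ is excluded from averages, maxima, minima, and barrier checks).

price = 11.7338

With p* = (R−d)/(u−d) = 0.1633, sum probability × payoff across the paths and divide by R^6.
Enumerate all 2^6 = 64 price paths (U = up ×1.43, D = down ×0.94); each path with k up-moves has probability p*^k·(1−p*)^(6−k).
DDDDDD: Ā=90.6959, payoff=0.0000, prob=0.343184
UDDDDD: Ā=137.9735, payoff=0.0000, prob=0.066963
DUDDDD: Ā=128.8268, payoff=0.0000, prob=0.066963
UUDDDD: Ā=195.9812, payoff=0.0000, prob=0.013066
DDUDDD: Ā=120.2290, payoff=0.0000, prob=0.066963
UDUDDD: Ā=182.9015, payoff=0.0000, prob=0.013066
DUUDDD: Ā=173.7548, payoff=5.0592, prob=0.013066
UUUDDD: Ā=264.3292, payoff=7.6964, prob=0.002549
DDDUDD: Ā=112.1470, payoff=5.3951, prob=0.066963
UDDUDD: Ā=170.6065, payoff=8.2075, prob=0.013066
DUDUDD: Ā=161.4599, payoff=17.3541, prob=0.013066
UUDUDD: Ā=245.6251, payoff=26.4004, prob=0.002549
DDUUDD: Ā=152.8620, payoff=25.9520, prob=0.013066
UDUUDD: Ā=232.5454, payoff=39.4801, prob=0.002549
DUUUDD: Ā=223.3987, payoff=48.6268, prob=0.002549
UUUUDD: Ā=339.8513, payoff=73.9748, prob=0.000497
DDDDUD: Ā=104.5499, payoff=12.9922, prob=0.066963
UDDDUD: Ā=159.0493, payoff=19.7647, prob=0.013066
DUDDUD: Ā=149.9026, payoff=28.9114, prob=0.013066
UUDDUD: Ā=228.0434, payoff=43.9822, prob=0.002549
DDUDUD: Ā=141.3048, payoff=37.5092, prob=0.013066
UDUDUD: Ā=214.9636, payoff=57.0619, prob=0.002549
DUUDUD: Ā=205.8170, payoff=66.2086, prob=0.002549
UUUDUD: Ā=313.1045, payoff=100.7216, prob=0.000497
DDDUUD: Ā=133.2228, payoff=45.5912, prob=0.013066
UDDUUD: Ā=202.6687, payoff=69.3569, prob=0.002549
DUDUUD: Ā=193.5220, payoff=78.5035, prob=0.002549
UUDUUD: Ā=294.4005, payoff=119.4256, prob=0.000497
DDUUUD: Ā=184.9241, payoff=87.1014, prob=0.002549
UDUUUD: Ā=281.3208, payoff=132.5053, prob=0.000497
DUUUUD: Ā=272.1741, payoff=141.6520, prob=0.000497
UUUUUD: Ā=414.0521, payoff=215.4919, prob=0.000097
DDDDDU: Ā=97.4086, payoff=20.1334, prob=0.066963
UDDDDU: Ā=148.1855, payoff=30.6285, prob=0.013066
DUDDDU: Ā=139.0388, payoff=39.7752, prob=0.013066
UUDDDU: Ā=211.5165, payoff=60.5091, prob=0.002549
DDUDDU: Ā=130.4409, payoff=48.3731, prob=0.013066
UDUDDU: Ā=198.4368, payoff=73.5888, prob=0.002549
DUUDDU: Ā=189.2901, payoff=82.7355, prob=0.002549
UUUDDU: Ā=287.9626, payoff=125.8635, prob=0.000497
DDDUDU: Ā=122.3589, payoff=56.4550, prob=0.013066
UDDUDU: Ā=186.1418, payoff=85.8837, prob=0.002549
DUDUDU: Ā=176.9951, payoff=95.0304, prob=0.002549
UUDUDU: Ā=269.2586, payoff=144.5675, prob=0.000497
DDUUDU: Ā=168.3973, payoff=103.6283, prob=0.002549
UDUUDU: Ā=256.1788, payoff=157.6473, prob=0.000497
DUUUDU: Ā=247.0322, payoff=166.7939, prob=0.000497
UUUUDU: Ā=375.8042, payoff=253.7397, prob=0.000097
DDDDUU: Ā=114.7619, payoff=64.0521, prob=0.013066
UDDDUU: Ā=174.5846, payoff=97.4410, prob=0.002549
DUDDUU: Ā=165.4379, payoff=106.5877, prob=0.002549
UUDDUU: Ā=251.6768, payoff=162.1493, prob=0.000497
DDUDUU: Ā=156.8400, payoff=115.1855, prob=0.002549
UDUDUU: Ā=238.5971, payoff=175.2291, prob=0.000497
DUUDUU: Ā=229.4504, payoff=184.3757, prob=0.000497
UUUDUU: Ā=349.0575, payoff=280.4865, prob=0.000097
DDDUUU: Ā=148.7580, payoff=123.2675, prob=0.002549
UDDUUU: Ā=226.3021, payoff=187.5240, prob=0.000497
DUDUUU: Ā=217.1554, payoff=196.6707, prob=0.000497
UUDUUU: Ā=330.3535, payoff=299.1905, prob=0.000097
DDUUUU: Ā=208.5576, payoff=205.2685, prob=0.000497
UDUUUU: Ā=317.2737, payoff=312.2702, prob=0.000097
DUUUUU: Ā=308.1271, payoff=321.4169, prob=0.000097
UUUUUU: Ā=468.7465, payoff=488.9640, prob=0.000019
Price = Σ prob·payoff / R^6 = 13.214110 / 1.126162 = 11.7338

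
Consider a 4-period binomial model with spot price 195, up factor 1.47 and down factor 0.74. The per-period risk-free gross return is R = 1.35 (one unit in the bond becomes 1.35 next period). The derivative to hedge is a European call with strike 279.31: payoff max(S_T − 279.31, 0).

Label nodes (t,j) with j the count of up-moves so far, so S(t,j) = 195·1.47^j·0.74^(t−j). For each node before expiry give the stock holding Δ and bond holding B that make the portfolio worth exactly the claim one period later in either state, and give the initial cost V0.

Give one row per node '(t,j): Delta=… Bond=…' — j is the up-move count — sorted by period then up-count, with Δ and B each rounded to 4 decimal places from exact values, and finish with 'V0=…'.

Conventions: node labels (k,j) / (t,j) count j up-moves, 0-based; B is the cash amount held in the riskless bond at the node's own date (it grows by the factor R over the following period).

(0,0): Delta=0.9294 Bond=-67.8830
(1,0): Delta=0.6513 Bond=-51.5140
(1,1): Delta=0.9569 Bond=-99.5360
(2,0): Delta=0.0000 Bond=0.0000
(2,1): Delta=0.7158 Bond=-83.2247
(2,2): Delta=0.9808 Bond=-144.4357
(3,0): Delta=0.0000 Bond=0.0000
(3,1): Delta=0.0000 Bond=0.0000
(3,2): Delta=0.7866 Bond=-134.4557
(3,3): Delta=1.0000 Bond=-206.8963
V0=113.3417

The replicating-portfolio and risk-neutral prices coincide; use p* = (1.35−0.74)/(1.47−0.74) = 0.8356 for the latter.
Terminal payoffs: V(4,0)=0.0000, V(4,1)=0.0000, V(4,2)=0.0000, V(4,3)=179.0623, V(4,4)=631.2403
Node (3,0) S=79.0187: V=(p*·0.0000+(1−p*)·0.0000)/1.35=0.0000; Δ=(0.0000−0.0000)/(116.1575−58.4738)=0.0000; B=V−Δ·S=0.0000
Node (3,1) S=156.9695: V=(p*·0.0000+(1−p*)·0.0000)/1.35=0.0000; Δ=(0.0000−0.0000)/(230.7452−116.1575)=0.0000; B=V−Δ·S=0.0000
Node (3,2) S=311.8179: V=(p*·179.0623+(1−p*)·0.0000)/1.35=110.8351; Δ=(179.0623−0.0000)/(458.3723−230.7452)=0.7866; B=V−Δ·S=-134.4557
Node (3,3) S=619.4220: V=(p*·631.2403+(1−p*)·179.0623)/1.35=412.5257; Δ=(631.2403−179.0623)/(910.5503−458.3723)=1.0000; B=V−Δ·S=-206.8963
Node (2,0) S=106.7820: V=(p*·0.0000+(1−p*)·0.0000)/1.35=0.0000; Δ=(0.0000−0.0000)/(156.9695−79.0187)=0.0000; B=V−Δ·S=0.0000
Node (2,1) S=212.1210: V=(p*·110.8351+(1−p*)·0.0000)/1.35=68.6042; Δ=(110.8351−0.0000)/(311.8179−156.9695)=0.7158; B=V−Δ·S=-83.2247
Node (2,2) S=421.3755: V=(p*·412.5257+(1−p*)·110.8351)/1.35=268.8390; Δ=(412.5257−110.8351)/(619.4220−311.8179)=0.9808; B=V−Δ·S=-144.4357
Node (1,0) S=144.3000: V=(p*·68.6042+(1−p*)·0.0000)/1.35=42.4643; Δ=(68.6042−0.0000)/(212.1210−106.7820)=0.6513; B=V−Δ·S=-51.5140
Node (1,1) S=286.6500: V=(p*·268.8390+(1−p*)·68.6042)/1.35=174.7583; Δ=(268.8390−68.6042)/(421.3755−212.1210)=0.9569; B=V−Δ·S=-99.5360
Node (0,0) S=195.0000: V=(p*·174.7583+(1−p*)·42.4643)/1.35=113.3417; Δ=(174.7583−42.4643)/(286.6500−144.3000)=0.9294; B=V−Δ·S=-67.8830
As a check, the time-0 holding Δ(0,0)·S0 + B(0,0) comes to 113.3417 — exactly V0.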